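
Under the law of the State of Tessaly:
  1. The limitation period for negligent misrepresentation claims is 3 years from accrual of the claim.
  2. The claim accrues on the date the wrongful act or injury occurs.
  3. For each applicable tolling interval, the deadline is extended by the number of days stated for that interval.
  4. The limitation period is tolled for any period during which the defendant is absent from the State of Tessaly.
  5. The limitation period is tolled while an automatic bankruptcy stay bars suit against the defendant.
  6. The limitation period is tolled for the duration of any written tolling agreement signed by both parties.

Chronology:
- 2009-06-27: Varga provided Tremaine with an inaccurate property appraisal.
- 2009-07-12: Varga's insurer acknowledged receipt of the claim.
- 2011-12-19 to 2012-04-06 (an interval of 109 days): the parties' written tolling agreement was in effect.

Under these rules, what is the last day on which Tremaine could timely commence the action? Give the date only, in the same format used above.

The limitation period began to run on 2009-06-27.
The untolled deadline — 3 years after 2009-06-27 — is 2012-06-27.
The period was tolled for 109 days by the written tolling agreement (2011-12-19 to 2012-04-06), pushing the deadline to 2012-10-14.
Nothing else in the chronology tolls or restarts the period.

2012-10-14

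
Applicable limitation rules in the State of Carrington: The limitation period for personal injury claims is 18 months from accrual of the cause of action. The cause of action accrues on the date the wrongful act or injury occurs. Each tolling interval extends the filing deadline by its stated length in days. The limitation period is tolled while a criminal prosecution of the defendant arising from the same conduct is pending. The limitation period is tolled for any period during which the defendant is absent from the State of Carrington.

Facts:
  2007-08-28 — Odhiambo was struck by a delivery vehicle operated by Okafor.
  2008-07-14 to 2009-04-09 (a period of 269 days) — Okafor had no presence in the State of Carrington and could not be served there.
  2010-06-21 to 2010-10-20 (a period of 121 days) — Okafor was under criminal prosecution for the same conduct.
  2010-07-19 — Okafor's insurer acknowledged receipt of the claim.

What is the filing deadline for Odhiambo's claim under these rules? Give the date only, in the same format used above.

The limitation period began to run on 2007-08-28.
The untolled deadline — 18 months after 2007-08-28 — is 2009-02-28.
The defendant's absence from the jurisdiction from 2008-07-14 to 2009-04-09 tolled the period for 269 days, extending the deadline to 2009-11-24.
The pending criminal prosecution starting 2010-06-21 came too late — the period had run on 2009-11-24 — and so does not extend the deadline.
Nothing else in the chronology tolls or restarts the period.

2009-11-24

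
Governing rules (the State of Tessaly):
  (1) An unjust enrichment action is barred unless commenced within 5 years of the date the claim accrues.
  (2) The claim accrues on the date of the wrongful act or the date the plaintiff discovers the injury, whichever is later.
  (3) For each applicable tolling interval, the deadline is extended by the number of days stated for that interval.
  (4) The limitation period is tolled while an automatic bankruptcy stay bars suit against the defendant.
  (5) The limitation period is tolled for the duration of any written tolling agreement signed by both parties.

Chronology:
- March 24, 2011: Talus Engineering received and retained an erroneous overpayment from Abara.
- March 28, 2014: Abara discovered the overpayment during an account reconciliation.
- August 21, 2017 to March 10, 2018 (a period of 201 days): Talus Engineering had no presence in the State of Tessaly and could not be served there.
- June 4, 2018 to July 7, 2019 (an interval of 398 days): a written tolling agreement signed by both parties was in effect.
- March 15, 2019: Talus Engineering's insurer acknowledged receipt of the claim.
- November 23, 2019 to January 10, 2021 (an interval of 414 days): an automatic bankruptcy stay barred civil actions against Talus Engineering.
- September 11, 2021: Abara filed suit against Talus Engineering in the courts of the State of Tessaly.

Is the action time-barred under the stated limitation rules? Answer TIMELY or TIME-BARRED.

Because discovery on March 28, 2014 post-dates the March 24, 2011 act, accrual under the later-of rule falls on March 28, 2014.
5 years from March 28, 2014 is March 28, 2019.
Because the written tolling agreement ran from June 4, 2018 to July 7, 2019, the deadline is extended by 398 days to April 29, 2020.
The automatic bankruptcy stay from November 23, 2019 to January 10, 2021 tolled the period for 414 days, extending the deadline to June 17, 2021.
Although the defendant's absence ran from August 21, 2017 to March 10, 2018, the stated rules do not make that a tolling event, so it is disregarded.
The other events in the timeline have no effect on the limitation period under the stated rules.
Filing on September 11, 2021 missed the June 17, 2021 deadline — the action is time-barred.

TIME-BARRED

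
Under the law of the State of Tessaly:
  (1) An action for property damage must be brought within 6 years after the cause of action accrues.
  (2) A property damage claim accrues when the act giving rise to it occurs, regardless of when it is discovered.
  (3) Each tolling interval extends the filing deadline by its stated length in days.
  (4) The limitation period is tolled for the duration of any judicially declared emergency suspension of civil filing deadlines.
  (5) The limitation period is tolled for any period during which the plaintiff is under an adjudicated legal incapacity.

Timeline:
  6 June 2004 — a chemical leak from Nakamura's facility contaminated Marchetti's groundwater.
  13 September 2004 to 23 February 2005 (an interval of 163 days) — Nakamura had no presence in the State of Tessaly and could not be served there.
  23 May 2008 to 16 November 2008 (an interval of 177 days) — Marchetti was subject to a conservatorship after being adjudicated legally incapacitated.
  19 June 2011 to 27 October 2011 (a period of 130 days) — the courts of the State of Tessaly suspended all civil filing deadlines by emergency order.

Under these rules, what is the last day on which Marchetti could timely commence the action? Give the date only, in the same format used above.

30 November 2010

The cause of action accrued on 6 June 2004, the date of the act.
6 years from 6 June 2004 is 6 June 2010.
The period was tolled for 177 days by the plaintiff's legal incapacity (23 May 2008 to 16 November 2008), pushing the deadline to 30 November 2010.
The emergency suspension of filing deadlines from 19 June 2011 to 27 October 2011 began after the period had already run on 30 November 2010, so it has no tolling effect.
Although the defendant's absence ran from 13 September 2004 to 23 February 2005, the stated rules do not make that a tolling event, so it is disregarded.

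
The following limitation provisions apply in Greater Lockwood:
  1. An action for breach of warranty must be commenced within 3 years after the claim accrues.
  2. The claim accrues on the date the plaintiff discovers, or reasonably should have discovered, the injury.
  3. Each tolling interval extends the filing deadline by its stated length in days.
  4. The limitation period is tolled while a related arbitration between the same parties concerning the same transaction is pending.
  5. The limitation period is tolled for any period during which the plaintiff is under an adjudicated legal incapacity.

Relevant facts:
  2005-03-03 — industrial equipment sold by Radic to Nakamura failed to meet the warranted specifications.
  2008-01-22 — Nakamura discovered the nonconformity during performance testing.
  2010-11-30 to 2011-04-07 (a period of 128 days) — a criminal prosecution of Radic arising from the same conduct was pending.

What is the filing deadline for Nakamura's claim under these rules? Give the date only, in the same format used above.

The claim did not accrue until Nakamura discovered the injury on 2008-01-22; the 2005-03-03 act date does not start the clock under the stated rule.
3 years from 2008-01-22 is 2011-01-22.
Although a criminal prosecution ran from 2010-11-30 to 2011-04-07, the stated rules do not make that a tolling event, so it is disregarded.

2011-01-22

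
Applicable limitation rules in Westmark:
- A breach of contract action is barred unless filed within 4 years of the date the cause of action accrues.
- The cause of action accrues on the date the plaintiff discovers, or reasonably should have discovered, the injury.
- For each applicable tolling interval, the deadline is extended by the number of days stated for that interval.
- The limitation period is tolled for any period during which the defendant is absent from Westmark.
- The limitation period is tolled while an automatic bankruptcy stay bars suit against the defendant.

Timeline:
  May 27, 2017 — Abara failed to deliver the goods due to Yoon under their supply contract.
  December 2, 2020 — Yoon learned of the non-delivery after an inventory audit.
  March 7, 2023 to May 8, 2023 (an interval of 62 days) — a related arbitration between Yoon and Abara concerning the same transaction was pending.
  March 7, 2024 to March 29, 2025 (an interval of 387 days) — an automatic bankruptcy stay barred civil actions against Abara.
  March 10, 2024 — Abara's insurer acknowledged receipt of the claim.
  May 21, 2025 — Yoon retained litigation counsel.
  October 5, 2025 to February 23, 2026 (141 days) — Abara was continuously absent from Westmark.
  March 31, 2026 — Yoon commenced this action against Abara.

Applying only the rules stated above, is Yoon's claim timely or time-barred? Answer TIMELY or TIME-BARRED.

TIMELY

Accrual is tied to discovery, so the period began on December 2, 2020 rather than on May 27, 2017 when the act occurred.
4 years from December 2, 2020 is December 2, 2024.
The automatic bankruptcy stay from March 7, 2024 to March 29, 2025 tolled the period for 387 days, extending the deadline to December 24, 2025.
The period was tolled for 141 days by the defendant's absence from the jurisdiction (October 5, 2025 to February 23, 2026), pushing the deadline to May 14, 2026.
No stated provision tolls the period for a pending arbitration, so the interval from March 7, 2023 to May 8, 2023 has no effect on the deadline.
None of the other events listed affects the running of the period under the stated rules.
The March 31, 2026 filing precedes the May 14, 2026 deadline; the claim is timely.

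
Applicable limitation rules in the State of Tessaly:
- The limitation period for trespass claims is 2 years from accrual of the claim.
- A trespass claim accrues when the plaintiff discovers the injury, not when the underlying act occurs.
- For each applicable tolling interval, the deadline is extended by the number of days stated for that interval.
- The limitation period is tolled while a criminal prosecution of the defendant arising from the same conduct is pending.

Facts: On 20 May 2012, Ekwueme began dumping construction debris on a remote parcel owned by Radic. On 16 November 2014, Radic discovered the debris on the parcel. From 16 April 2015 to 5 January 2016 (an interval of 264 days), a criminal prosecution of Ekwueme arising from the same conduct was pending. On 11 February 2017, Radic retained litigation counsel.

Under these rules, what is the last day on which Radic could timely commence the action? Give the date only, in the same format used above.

7 August 2017

The claim did not accrue until Radic discovered the injury on 16 November 2014; the 20 May 2012 act date does not start the clock under the stated rule.
2 years from 16 November 2014 is 16 November 2016.
The pending criminal prosecution from 16 April 2015 to 5 January 2016 tolled the period for 264 days, extending the deadline to 7 August 2017.
Nothing else in the chronology tolls or restarts the period.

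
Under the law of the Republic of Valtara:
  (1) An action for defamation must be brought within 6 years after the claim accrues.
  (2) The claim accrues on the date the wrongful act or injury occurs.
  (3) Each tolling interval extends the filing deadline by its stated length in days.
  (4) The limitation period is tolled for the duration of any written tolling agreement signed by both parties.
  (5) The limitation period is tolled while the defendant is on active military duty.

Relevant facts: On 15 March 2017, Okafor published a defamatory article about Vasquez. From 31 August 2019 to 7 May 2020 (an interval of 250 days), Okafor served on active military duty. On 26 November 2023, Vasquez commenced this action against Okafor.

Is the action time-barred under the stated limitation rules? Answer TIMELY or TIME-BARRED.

The claim accrued on 15 March 2017, the date of the act.
6 years from 15 March 2017 is 15 March 2023.
Because the defendant's active military service ran from 31 August 2019 to 7 May 2020, the deadline is extended by 250 days to 20 November 2023.
Filing on 26 November 2023 missed the 20 November 2023 deadline — the action is time-barred.

TIME-BARRED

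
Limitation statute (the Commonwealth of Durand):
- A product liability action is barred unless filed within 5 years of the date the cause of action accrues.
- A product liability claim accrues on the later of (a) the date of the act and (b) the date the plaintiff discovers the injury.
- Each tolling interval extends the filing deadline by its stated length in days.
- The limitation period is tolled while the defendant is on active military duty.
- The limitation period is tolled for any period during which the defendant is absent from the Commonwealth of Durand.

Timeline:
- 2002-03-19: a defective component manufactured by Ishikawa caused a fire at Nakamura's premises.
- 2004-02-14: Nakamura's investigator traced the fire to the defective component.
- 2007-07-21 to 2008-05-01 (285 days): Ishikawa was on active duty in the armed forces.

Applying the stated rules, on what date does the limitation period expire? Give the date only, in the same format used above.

2009-11-26

Taking the later of the act (2002-03-19) and discovery (2004-02-14), the claim accrued on 2004-02-14.
Adding the 5 years base period to 2004-02-14 gives a deadline of 2009-02-14, before any tolling.
The defendant's active military service from 2007-07-21 to 2008-05-01 tolled the period for 285 days, extending the deadline to 2009-11-26.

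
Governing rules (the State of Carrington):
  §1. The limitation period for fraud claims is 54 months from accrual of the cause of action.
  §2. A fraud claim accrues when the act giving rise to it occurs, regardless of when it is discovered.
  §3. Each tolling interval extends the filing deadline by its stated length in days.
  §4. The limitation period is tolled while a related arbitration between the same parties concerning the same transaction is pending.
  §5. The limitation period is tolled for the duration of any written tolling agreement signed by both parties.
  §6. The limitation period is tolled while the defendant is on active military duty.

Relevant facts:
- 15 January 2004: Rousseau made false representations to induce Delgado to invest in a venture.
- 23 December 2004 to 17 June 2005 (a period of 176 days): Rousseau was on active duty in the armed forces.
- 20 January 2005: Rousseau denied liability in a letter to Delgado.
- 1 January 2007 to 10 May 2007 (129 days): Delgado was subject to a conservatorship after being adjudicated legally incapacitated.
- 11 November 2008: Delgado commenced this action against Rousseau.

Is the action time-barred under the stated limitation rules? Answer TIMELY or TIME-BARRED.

TIMELY

The claim accrued on 15 January 2004, when the wrongful act occurred.
Adding the 54 months base period to 15 January 2004 gives a deadline of 15 July 2008, before any tolling.
The defendant's active military service from 23 December 2004 to 17 June 2005 tolled the period for 176 days, extending the deadline to 7 January 2009.
No stated provision tolls the period for the plaintiff's incapacity, so the interval from 1 January 2007 to 10 May 2007 has no effect on the deadline.
Nothing else in the chronology tolls or restarts the period.
Delgado filed on 11 November 2008, before the 7 January 2009 deadline, so the action is timely.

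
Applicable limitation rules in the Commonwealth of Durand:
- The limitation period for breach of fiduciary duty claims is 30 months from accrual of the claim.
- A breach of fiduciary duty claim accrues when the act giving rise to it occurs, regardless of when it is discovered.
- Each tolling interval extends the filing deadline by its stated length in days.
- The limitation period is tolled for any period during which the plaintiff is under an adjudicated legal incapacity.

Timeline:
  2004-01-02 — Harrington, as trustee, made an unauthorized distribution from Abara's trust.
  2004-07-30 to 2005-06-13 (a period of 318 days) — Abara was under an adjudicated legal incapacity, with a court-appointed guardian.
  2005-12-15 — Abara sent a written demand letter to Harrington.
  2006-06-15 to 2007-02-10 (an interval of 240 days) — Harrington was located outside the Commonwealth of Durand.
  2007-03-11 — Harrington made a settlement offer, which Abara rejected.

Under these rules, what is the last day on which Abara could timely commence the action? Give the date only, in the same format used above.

2007-05-16

The claim accrued on 2004-01-02, when the wrongful act occurred.
30 months from 2004-01-02 is 2006-07-02.
Because the plaintiff's legal incapacity ran from 2004-07-30 to 2005-06-13, the deadline is extended by 318 days to 2007-05-16.
The defendant's absence from the jurisdiction from 2006-06-15 to 2007-02-10 does not toll the period, because no stated rule makes the defendant's absence a tolling event.
None of the other events listed affects the running of the period under the stated rules.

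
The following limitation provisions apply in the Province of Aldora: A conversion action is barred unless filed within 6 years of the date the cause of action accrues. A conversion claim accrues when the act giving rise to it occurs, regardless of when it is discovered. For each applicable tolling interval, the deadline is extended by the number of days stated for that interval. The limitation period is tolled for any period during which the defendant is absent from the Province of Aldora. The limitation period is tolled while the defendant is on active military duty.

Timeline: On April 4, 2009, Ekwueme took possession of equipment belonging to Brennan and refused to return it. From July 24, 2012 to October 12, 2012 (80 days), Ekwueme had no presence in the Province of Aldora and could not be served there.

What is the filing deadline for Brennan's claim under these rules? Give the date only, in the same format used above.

The claim accrued on April 4, 2009, when the wrongful act occurred.
Adding the 6 years base period to April 4, 2009 gives a deadline of April 4, 2015, before any tolling.
The defendant's absence from the jurisdiction from July 24, 2012 to October 12, 2012 tolled the period for 80 days, extending the deadline to June 23, 2015.

June 23, 2015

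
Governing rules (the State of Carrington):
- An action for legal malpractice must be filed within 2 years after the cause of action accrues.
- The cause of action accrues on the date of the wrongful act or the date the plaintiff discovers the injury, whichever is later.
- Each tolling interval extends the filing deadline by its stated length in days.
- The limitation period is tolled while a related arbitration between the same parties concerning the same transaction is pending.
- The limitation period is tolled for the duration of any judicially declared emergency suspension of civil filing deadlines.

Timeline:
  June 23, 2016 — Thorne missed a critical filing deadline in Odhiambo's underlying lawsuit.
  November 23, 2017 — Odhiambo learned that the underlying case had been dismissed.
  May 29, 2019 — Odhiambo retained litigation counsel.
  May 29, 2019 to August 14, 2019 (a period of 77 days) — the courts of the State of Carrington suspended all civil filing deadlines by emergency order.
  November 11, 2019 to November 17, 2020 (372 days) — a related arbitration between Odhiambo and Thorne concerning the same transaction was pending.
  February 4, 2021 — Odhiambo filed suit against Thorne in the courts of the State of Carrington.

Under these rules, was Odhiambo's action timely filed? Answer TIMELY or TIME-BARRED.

The claim accrued on November 23, 2017 — the later of the June 23, 2016 act and the November 23, 2017 discovery.
Adding the 2 years base period to November 23, 2017 gives a deadline of November 23, 2019, before any tolling.
The emergency suspension of filing deadlines from May 29, 2019 to August 14, 2019 tolled the period for 77 days, extending the deadline to February 8, 2020.
The period was tolled for 372 days by the pending related arbitration (November 11, 2019 to November 17, 2020), pushing the deadline to February 14, 2021.
Nothing else in the chronology tolls or restarts the period.
The February 4, 2021 filing precedes the February 14, 2021 deadline; the claim is timely.

TIMELY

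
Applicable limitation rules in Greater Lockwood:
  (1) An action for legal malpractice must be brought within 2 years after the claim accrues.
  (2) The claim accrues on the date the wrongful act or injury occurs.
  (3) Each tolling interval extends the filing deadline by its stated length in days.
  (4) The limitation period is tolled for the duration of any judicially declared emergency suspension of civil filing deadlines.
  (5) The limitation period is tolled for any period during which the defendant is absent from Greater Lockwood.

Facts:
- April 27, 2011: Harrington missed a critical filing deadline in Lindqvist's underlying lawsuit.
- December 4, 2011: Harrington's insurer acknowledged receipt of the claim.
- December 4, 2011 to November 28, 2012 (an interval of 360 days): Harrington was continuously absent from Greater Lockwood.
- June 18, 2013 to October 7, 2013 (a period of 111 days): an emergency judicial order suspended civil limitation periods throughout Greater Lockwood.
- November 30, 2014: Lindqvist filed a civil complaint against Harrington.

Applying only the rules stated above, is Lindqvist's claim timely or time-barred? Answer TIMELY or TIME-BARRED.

TIME-BARRED

The claim accrued on April 27, 2011, when the wrongful act occurred.
Adding the 2 years base period to April 27, 2011 gives a deadline of April 27, 2013, before any tolling.
The defendant's absence from the jurisdiction from December 4, 2011 to November 28, 2012 tolled the period for 360 days, extending the deadline to April 22, 2014.
The period was tolled for 111 days by the emergency suspension of filing deadlines (June 18, 2013 to October 7, 2013), pushing the deadline to August 11, 2014.
None of the other events listed affects the running of the period under the stated rules.
The November 30, 2014 filing falls after the August 11, 2014 deadline; the claim is time-barred.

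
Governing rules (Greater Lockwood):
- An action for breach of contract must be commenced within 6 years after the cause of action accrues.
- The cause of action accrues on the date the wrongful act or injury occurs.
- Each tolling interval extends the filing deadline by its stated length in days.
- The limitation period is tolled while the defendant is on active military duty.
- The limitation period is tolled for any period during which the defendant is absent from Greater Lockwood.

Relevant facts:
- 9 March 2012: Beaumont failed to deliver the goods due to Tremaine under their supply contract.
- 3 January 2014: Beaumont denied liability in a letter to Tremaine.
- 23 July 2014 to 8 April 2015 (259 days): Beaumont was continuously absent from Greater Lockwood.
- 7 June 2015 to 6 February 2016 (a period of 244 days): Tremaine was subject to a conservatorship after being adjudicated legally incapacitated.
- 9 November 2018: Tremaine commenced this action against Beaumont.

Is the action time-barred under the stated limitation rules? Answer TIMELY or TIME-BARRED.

The claim accrued on 9 March 2012, when the wrongful act occurred.
The untolled deadline — 6 years after 9 March 2012 — is 9 March 2018.
The period was tolled for 259 days by the defendant's absence from the jurisdiction (23 July 2014 to 8 April 2015), pushing the deadline to 23 November 2018.
No stated provision tolls the period for the plaintiff's incapacity, so the interval from 7 June 2015 to 6 February 2016 has no effect on the deadline.
The other events in the timeline have no effect on the limitation period under the stated rules.
Filing on 9 November 2018 beat the 23 November 2018 deadline — the action is timely.

TIMELY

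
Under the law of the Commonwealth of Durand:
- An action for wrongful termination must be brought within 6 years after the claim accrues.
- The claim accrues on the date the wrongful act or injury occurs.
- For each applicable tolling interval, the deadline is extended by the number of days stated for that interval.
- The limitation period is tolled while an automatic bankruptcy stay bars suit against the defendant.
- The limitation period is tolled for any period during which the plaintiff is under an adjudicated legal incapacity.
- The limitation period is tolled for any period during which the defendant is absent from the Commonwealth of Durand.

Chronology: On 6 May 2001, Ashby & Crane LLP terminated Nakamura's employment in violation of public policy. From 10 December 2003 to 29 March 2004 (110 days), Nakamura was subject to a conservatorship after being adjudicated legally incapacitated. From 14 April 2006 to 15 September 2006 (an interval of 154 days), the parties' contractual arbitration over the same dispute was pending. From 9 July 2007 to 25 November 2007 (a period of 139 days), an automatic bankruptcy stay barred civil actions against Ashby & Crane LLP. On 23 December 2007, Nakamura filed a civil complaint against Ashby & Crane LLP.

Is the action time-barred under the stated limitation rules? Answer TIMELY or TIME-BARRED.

The limitation period began to run on 6 May 2001.
6 years from 6 May 2001 is 6 May 2007.
Because the plaintiff's legal incapacity ran from 10 December 2003 to 29 March 2004, the deadline is extended by 110 days to 24 August 2007.
Because the automatic bankruptcy stay ran from 9 July 2007 to 25 November 2007, the deadline is extended by 139 days to 10 January 2008.
Although a pending arbitration ran from 14 April 2006 to 15 September 2006, the stated rules do not make that a tolling event, so it is disregarded.
Filing on 23 December 2007 beat the 10 January 2008 deadline — the action is timely.

TIMELY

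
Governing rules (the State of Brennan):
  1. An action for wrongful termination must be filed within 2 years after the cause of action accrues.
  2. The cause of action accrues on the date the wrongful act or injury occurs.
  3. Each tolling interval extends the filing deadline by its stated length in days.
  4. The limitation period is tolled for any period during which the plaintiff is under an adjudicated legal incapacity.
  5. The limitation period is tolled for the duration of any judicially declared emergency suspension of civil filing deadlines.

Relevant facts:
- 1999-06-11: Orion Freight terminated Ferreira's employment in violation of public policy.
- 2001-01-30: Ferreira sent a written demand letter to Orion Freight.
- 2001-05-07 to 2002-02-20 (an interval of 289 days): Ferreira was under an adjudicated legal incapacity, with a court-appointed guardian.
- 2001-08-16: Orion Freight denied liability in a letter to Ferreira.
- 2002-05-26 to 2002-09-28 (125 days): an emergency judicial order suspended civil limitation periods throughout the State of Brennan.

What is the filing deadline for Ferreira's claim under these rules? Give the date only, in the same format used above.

2002-03-27

The claim accrued on 1999-06-11, when the wrongful act occurred.
Adding the 2 years base period to 1999-06-11 gives a deadline of 2001-06-11, before any tolling.
Because the plaintiff's legal incapacity ran from 2001-05-07 to 2002-02-20, the deadline is extended by 289 days to 2002-03-27.
The emergency suspension of filing deadlines starting 2002-05-26 came too late — the period had run on 2002-03-27 — and so does not extend the deadline.
The other events in the timeline have no effect on the limitation period under the stated rules.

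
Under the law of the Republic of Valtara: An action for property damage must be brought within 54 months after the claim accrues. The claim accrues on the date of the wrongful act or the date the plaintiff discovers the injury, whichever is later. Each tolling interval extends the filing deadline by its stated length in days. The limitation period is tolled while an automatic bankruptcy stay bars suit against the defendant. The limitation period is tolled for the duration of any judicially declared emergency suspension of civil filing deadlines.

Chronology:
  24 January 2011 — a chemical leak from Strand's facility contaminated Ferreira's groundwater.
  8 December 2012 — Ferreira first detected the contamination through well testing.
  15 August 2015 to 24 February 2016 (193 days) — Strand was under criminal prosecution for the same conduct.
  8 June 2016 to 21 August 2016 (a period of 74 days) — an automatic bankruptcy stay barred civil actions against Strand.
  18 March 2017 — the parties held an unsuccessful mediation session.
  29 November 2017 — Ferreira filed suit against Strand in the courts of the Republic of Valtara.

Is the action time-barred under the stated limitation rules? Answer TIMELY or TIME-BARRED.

The claim accrued on 8 December 2012 — the later of the 24 January 2011 act and the 8 December 2012 discovery.
The untolled deadline — 54 months after 8 December 2012 — is 8 June 2017.
The period was tolled for 74 days by the automatic bankruptcy stay (8 June 2016 to 21 August 2016), pushing the deadline to 21 August 2017.
The pending criminal prosecution from 15 August 2015 to 24 February 2016 does not toll the period, because no stated rule makes a criminal prosecution a tolling event.
The other events in the timeline have no effect on the limitation period under the stated rules.
Filing on 29 November 2017 missed the 21 August 2017 deadline — the action is time-barred.

TIME-BARRED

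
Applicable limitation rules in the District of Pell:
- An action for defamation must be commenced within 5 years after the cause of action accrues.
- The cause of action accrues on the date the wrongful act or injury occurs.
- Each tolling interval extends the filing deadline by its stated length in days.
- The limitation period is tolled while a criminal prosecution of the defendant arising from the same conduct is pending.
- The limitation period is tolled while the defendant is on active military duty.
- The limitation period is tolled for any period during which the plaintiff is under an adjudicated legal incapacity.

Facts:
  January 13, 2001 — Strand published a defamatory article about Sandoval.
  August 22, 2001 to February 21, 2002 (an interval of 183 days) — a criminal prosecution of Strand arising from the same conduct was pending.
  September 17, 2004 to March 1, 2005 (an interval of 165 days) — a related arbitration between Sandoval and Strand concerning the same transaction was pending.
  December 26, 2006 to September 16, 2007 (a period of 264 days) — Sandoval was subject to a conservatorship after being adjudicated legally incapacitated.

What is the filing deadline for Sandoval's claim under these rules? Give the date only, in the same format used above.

The claim accrued on January 13, 2001, when the wrongful act occurred.
5 years from January 13, 2001 is January 13, 2006.
The period was tolled for 183 days by the pending criminal prosecution (August 22, 2001 to February 21, 2002), pushing the deadline to July 15, 2006.
By the time the plaintiff's legal incapacity began on December 26, 2006, the limitation period had already expired on July 15, 2006; that interval cannot revive it.
No stated provision tolls the period for a pending arbitration, so the interval from September 17, 2004 to March 1, 2005 has no effect on the deadline.

July 15, 2006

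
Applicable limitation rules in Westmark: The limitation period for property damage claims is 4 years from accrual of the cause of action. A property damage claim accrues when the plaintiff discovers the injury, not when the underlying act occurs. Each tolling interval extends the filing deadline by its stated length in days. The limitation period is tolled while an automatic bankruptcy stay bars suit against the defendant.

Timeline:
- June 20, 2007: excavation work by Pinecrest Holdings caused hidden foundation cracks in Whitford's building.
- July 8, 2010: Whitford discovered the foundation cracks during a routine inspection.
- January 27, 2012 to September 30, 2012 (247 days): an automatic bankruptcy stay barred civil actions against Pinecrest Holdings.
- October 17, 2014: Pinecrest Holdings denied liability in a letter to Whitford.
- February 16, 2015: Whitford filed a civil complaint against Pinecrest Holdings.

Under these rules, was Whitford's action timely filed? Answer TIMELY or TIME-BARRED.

TIMELY

Under the discovery rule, the claim accrued on July 8, 2010, when Whitford discovered the injury — not on the June 20, 2007 date of the underlying act.
4 years from July 8, 2010 is July 8, 2014.
The automatic bankruptcy stay from January 27, 2012 to September 30, 2012 tolled the period for 247 days, extending the deadline to March 12, 2015.
Nothing else in the chronology tolls or restarts the period.
Whitford filed on February 16, 2015, before the March 12, 2015 deadline, so the action is timely.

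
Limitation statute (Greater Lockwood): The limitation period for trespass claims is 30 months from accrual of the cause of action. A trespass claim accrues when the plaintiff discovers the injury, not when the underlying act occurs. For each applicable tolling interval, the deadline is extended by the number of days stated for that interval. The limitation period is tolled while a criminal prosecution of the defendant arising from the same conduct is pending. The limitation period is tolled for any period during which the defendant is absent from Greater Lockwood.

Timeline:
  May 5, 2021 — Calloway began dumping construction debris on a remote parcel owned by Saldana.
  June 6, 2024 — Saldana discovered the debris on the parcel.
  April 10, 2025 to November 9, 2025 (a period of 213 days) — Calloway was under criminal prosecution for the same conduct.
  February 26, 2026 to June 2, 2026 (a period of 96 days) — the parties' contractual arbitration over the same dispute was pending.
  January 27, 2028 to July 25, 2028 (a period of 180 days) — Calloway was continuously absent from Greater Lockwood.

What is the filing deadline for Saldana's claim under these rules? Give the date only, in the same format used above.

Accrual is tied to discovery, so the period began on June 6, 2024 rather than on May 5, 2021 when the act occurred.
The untolled deadline — 30 months after June 6, 2024 — is December 6, 2026.
Because the pending criminal prosecution ran from April 10, 2025 to November 9, 2025, the deadline is extended by 213 days to July 7, 2027.
The defendant's absence from the jurisdiction starting January 27, 2028 came too late — the period had run on July 7, 2027 — and so does not extend the deadline.
The pending related arbitration from February 26, 2026 to June 2, 2026 does not toll the period, because no stated rule makes a pending arbitration a tolling event.

July 7, 2027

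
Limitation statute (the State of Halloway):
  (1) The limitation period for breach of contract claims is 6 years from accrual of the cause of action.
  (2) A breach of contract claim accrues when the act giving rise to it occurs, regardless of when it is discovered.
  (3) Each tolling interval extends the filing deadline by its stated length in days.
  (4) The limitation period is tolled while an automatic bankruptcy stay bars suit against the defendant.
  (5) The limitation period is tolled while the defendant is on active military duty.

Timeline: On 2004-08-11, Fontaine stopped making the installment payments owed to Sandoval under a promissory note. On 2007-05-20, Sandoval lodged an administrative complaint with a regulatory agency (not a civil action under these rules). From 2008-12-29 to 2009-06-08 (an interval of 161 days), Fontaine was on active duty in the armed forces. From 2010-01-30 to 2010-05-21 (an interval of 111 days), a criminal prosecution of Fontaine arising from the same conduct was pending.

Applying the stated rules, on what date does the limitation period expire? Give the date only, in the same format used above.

The claim accrued on 2004-08-11, when the wrongful act occurred.
Adding the 6 years base period to 2004-08-11 gives a deadline of 2010-08-11, before any tolling.
Because the defendant's active military service ran from 2008-12-29 to 2009-06-08, the deadline is extended by 161 days to 2011-01-19.
No stated provision tolls the period for a criminal prosecution, so the interval from 2010-01-30 to 2010-05-21 has no effect on the deadline.
Nothing else in the chronology tolls or restarts the period.

2011-01-19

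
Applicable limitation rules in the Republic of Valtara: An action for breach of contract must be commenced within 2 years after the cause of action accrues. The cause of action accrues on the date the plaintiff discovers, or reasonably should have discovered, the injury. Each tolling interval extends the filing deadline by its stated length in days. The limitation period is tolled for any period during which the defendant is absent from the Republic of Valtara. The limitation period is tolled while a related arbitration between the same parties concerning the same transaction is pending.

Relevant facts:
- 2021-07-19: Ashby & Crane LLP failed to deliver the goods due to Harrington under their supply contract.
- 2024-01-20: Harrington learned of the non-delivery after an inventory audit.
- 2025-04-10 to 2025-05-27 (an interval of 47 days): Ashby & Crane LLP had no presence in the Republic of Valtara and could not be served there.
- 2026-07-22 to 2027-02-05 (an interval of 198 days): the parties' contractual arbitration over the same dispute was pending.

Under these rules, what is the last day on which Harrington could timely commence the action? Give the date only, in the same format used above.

Under the discovery rule, the claim accrued on 2024-01-20, when Harrington discovered the injury — not on the 2021-07-19 date of the underlying act.
Adding the 2 years base period to 2024-01-20 gives a deadline of 2026-01-20, before any tolling.
The period was tolled for 47 days by the defendant's absence from the jurisdiction (2025-04-10 to 2025-05-27), pushing the deadline to 2026-03-08.
The pending related arbitration starting 2026-07-22 came too late — the period had run on 2026-03-08 — and so does not extend the deadline.

2026-03-08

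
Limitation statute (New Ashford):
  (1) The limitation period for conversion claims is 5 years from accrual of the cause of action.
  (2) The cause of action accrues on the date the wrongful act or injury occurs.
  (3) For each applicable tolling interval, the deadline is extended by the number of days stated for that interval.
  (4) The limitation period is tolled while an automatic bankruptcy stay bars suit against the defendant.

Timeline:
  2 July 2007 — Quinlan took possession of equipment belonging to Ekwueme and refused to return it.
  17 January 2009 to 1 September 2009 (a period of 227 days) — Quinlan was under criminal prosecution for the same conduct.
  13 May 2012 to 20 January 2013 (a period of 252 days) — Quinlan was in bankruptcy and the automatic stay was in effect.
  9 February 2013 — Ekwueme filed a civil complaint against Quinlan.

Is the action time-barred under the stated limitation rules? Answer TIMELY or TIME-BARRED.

The claim accrued on 2 July 2007, when the wrongful act occurred.
5 years from 2 July 2007 is 2 July 2012.
Because the automatic bankruptcy stay ran from 13 May 2012 to 20 January 2013, the deadline is extended by 252 days to 11 March 2013.
Although a criminal prosecution ran from 17 January 2009 to 1 September 2009, the stated rules do not make that a tolling event, so it is disregarded.
Ekwueme filed on 9 February 2013, before the 11 March 2013 deadline, so the action is timely.

TIMELY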